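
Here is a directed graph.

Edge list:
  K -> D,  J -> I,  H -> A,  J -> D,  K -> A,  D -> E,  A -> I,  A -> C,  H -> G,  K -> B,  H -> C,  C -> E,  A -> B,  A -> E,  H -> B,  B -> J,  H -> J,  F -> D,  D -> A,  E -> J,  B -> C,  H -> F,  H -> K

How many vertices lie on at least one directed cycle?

6

A vertex is on a directed cycle iff it belongs to a strongly connected component of size ≥ 2 (or has a self-loop).
The vertices on cycles are {A, B, C, D, E, J} — 6 in total.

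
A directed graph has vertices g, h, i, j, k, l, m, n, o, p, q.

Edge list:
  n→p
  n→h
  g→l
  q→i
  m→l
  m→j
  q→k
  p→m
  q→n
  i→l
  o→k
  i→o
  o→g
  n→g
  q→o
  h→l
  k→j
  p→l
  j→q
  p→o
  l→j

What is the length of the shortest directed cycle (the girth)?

3

For each vertex v, BFS finds the shortest path from v back to v.
The shortest such closed walk is q → k → j → q, length 3.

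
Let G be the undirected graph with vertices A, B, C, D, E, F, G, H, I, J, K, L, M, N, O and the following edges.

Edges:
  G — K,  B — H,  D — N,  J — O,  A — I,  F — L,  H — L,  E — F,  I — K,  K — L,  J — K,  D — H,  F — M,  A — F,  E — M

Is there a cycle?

Yes

DFS, tracking each vertex's parent; an edge to a visited non-parent vertex closes a cycle.
Start from O:
visit O (parent –)
  visit J (parent O)
    visit K (parent J)
      K–J: parent, skip
      visit G (parent K)
        G–K: parent, skip
      visit I (parent K)
        visit A (parent I)
          A–I: parent, skip
          visit F (parent A)
            F–A: parent, skip
            visit M (parent F)
              visit E (parent M)
                E–F: F visited and ≠ parent → cycle
Cycle: F – M – E – F.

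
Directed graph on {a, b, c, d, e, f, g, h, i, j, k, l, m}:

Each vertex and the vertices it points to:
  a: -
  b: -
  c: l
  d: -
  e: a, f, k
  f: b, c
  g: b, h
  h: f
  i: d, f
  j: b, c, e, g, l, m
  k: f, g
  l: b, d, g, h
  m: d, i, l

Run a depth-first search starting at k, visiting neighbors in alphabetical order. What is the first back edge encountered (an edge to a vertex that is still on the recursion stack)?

DFS from k (visiting neighbors in alphabetical order); mark gray on enter, black on exit:
k gray
  f gray
    b gray
    b black
    c gray
      l gray
        l→b: b black — skip
        d gray
        d black
        g gray
          g→b: b black — skip
          h gray
            h→f: f is gray → back edge
First back edge: h → f.

h→f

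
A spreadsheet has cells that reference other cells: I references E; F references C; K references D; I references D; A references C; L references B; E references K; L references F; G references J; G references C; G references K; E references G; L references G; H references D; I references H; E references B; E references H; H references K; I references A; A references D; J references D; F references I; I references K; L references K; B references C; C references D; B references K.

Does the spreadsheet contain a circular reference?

DFS with white/gray/black marking, starting from A:
A gray
  C gray
    D gray
    D black
  C black
  A→D: D black — skip
A black
B gray
  K gray
    K→D: D black — skip
  K black
  B→C: C black — skip
B black
E gray
  E→K: K black — skip
  G gray
    G→C: C black — skip
    G→K: K black — skip
    J gray
      J→D: D black — skip
    J black
  G black
  E→B: B black — skip
  H gray
    H→K: K black — skip
    H→D: D black — skip
  H black
E black
F gray
  I gray
    I→K: K black — skip
    I→A: A black — skip
    I→H: H black — skip
    I→D: D black — skip
    I→E: E black — skip
  I black
  F→C: C black — skip
F black
L gray
  L→F: F black — skip
  L→K: K black — skip
  L→B: B black — skip
  L→G: G black — skip
L black
Every edge goes to a white or black vertex — no back edge, so the graph is acyclic.

No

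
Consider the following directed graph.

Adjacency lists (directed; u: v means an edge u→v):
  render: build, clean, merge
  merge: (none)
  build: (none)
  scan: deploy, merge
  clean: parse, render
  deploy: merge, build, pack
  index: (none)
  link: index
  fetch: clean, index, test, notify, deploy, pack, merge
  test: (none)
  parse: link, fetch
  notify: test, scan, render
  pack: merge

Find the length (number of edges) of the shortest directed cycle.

2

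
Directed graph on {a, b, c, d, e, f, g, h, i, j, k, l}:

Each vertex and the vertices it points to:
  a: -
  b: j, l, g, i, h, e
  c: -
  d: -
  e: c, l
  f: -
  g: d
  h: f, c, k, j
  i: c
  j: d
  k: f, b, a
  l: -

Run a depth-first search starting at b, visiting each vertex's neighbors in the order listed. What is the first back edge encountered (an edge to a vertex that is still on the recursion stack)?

DFS from b (visiting each vertex's neighbors in the order listed); mark gray on enter, black on exit:
b gray
  j gray
    d gray
    d black
  j black
  l gray
  l black
  g gray
    g→d: d black — skip
  g black
  i gray
    c gray
    c black
  i black
  h gray
    f gray
    f black
    h→c: c black — skip
    k gray
      k→f: f black — skip
      k→b: b is gray → back edge
First back edge: k → b.

k→b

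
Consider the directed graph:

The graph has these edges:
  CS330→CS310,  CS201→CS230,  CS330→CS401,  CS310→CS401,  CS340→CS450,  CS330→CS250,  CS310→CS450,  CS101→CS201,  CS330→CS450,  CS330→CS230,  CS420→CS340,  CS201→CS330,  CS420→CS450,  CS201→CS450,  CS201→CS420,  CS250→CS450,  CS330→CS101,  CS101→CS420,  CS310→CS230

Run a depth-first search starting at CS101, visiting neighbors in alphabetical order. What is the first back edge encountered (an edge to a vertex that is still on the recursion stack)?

CS330->CS101

DFS from CS101 (visiting neighbors in alphabetical order); mark gray on enter, black on exit:
CS101 gray
  CS201 gray
    CS230 gray
    CS230 black
    CS330 gray
      CS330→CS101: CS101 is gray → back edge
First back edge: CS330 → CS101.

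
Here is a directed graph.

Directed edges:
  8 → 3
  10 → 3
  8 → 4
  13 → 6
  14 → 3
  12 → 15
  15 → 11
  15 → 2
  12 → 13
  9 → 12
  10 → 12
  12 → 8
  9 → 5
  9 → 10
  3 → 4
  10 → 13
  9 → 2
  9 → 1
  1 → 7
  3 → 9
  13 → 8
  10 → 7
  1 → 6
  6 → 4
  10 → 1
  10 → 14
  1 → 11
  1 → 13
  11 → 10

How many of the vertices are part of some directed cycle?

A vertex is on a directed cycle iff it belongs to a strongly connected component of size ≥ 2 (or has a self-loop).
The vertices on cycles are {1, 3, 8, 9, 10, 11, 12, 13, 14, 15} — 10 in total.

10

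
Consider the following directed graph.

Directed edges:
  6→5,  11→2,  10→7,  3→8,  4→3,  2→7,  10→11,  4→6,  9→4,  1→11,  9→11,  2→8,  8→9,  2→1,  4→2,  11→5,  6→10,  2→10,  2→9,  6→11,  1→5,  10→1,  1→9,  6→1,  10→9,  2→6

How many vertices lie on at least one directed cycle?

A vertex is on a directed cycle iff it belongs to a strongly connected component of size ≥ 2 (or has a self-loop).
The vertices on cycles are {1, 2, 3, 4, 6, 8, 9, 10, 11} — 9 in total.

9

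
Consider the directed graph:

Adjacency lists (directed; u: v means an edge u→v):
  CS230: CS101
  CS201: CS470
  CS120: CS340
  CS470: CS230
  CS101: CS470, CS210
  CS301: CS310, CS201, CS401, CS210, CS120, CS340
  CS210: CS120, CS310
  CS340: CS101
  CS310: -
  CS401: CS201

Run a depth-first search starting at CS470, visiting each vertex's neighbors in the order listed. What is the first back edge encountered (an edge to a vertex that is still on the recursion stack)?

DFS from CS470 (visiting each vertex's neighbors in the order listed); mark gray on enter, black on exit:
CS470 gray
  CS230 gray
    CS101 gray
      CS101→CS470: CS470 is gray → back edge
First back edge: CS101 → CS470.

CS101→CS470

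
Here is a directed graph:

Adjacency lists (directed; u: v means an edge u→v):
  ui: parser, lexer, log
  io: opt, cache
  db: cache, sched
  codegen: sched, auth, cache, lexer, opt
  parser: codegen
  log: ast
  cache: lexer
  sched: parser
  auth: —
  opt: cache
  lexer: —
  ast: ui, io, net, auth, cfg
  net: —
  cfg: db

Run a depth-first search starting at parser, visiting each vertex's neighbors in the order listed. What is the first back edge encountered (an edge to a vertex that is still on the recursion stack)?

sched→parser

DFS from parser (visiting each vertex's neighbors in the order listed); mark gray on enter, black on exit:
parser gray
  codegen gray
    sched gray
      sched→parser: parser is gray → back edge
First back edge: sched → parser.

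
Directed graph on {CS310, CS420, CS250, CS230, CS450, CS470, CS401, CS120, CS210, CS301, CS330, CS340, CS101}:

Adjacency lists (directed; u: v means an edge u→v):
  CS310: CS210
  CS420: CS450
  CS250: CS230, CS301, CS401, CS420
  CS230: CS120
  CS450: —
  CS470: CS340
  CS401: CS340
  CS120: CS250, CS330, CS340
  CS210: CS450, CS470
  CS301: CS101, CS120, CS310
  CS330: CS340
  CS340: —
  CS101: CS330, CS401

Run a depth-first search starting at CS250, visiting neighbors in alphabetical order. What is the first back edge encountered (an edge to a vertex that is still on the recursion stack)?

CS120→CS250

DFS from CS250 (visiting neighbors in alphabetical order); mark gray on enter, black on exit:
CS250 gray
  CS230 gray
    CS120 gray
      CS120→CS250: CS250 is gray → back edge
First back edge: CS120 → CS250.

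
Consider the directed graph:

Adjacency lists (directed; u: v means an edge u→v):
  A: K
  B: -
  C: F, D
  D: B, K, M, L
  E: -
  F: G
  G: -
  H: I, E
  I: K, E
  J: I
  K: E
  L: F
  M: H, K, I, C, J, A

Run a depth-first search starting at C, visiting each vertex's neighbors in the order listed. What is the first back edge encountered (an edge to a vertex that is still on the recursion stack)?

DFS from C (visiting each vertex's neighbors in the order listed); mark gray on enter, black on exit:
C gray
  F gray
    G gray
    G black
  F black
  D gray
    B gray
    B black
    K gray
      E gray
      E black
    K black
    M gray
      H gray
        I gray
          I→K: K black — skip
          I→E: E black — skip
        I black
        H→E: E black — skip
      H black
      M→K: K black — skip
      M→I: I black — skip
      M→C: C is gray → back edge
First back edge: M → C.

M->C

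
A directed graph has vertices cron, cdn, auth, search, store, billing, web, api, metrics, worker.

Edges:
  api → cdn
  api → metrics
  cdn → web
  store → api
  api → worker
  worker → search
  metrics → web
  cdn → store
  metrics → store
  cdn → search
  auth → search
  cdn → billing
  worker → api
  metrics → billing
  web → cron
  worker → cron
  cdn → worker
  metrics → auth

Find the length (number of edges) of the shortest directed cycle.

2

For each vertex v, BFS finds the shortest path from v back to v.
The shortest such closed walk is api → worker → api, length 2.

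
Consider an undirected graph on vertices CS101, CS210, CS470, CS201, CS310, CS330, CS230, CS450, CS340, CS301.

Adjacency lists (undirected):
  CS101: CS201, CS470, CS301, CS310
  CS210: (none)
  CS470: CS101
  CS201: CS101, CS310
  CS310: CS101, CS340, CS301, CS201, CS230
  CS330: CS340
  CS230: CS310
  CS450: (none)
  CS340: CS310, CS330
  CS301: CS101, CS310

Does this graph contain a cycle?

Yes

DFS, tracking each vertex's parent; an edge to a visited non-parent vertex closes a cycle.
Start from CS310:
visit CS310 (parent –)
  visit CS101 (parent CS310)
    visit CS201 (parent CS101)
      CS201–CS101: parent, skip
      CS201–CS310: CS310 visited and ≠ parent → cycle
Cycle: CS310 – CS101 – CS201 – CS310.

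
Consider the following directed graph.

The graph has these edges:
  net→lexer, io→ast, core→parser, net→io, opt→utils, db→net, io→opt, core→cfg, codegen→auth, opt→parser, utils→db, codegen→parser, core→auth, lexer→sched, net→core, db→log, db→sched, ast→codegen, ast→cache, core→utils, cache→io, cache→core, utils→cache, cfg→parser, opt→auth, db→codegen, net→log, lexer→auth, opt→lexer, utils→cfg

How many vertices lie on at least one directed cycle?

A vertex is on a directed cycle iff it belongs to a strongly connected component of size ≥ 2 (or has a self-loop).
The vertices on cycles are {db, io, ast, net, opt, core, cache, utils} — 8 in total.

8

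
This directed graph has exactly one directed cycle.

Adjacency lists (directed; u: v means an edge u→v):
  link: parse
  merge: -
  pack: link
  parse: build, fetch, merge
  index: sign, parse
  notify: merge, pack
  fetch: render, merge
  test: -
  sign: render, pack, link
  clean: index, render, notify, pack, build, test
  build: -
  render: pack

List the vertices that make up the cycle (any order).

link, pack, fetch, parse, render

DFS with gray/black marking from parse:
parse gray
  build gray
  build black
  fetch gray
    render gray
      pack gray
        link gray
          link→parse: parse is gray → back edge
Back edge closes the cycle parse → fetch → render → pack → link → parse; its vertices are {link, pack, fetch, parse, render}.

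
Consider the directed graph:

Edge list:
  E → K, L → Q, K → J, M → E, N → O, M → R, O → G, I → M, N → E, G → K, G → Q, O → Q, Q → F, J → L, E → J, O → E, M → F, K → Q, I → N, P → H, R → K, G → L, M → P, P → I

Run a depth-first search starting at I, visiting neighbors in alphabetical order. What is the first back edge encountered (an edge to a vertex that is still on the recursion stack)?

DFS from I (visiting neighbors in alphabetical order); mark gray on enter, black on exit:
I gray
  M gray
    E gray
      J gray
        L gray
          Q gray
            F gray
            F black
          Q black
        L black
      J black
      K gray
        K→J: J black — skip
        K→Q: Q black — skip
      K black
    E black
    M→F: F black — skip
    P gray
      H gray
      H black
      P→I: I is gray → back edge
First back edge: P → I.

P→I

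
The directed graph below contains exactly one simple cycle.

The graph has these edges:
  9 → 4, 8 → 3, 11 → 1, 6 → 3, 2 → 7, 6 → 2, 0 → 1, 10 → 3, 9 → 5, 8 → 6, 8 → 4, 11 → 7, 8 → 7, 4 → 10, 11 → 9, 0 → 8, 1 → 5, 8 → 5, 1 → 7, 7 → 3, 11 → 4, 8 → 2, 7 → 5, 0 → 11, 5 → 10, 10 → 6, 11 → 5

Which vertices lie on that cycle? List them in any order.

2, 5, 6, 7, 10

DFS with gray/black marking from 6:
6 gray
  2 gray
    7 gray
      3 gray
      3 black
      5 gray
        10 gray
          10→6: 6 is gray → back edge
Back edge closes the cycle 6 → 2 → 7 → 5 → 10 → 6; its vertices are {2, 5, 6, 7, 10}.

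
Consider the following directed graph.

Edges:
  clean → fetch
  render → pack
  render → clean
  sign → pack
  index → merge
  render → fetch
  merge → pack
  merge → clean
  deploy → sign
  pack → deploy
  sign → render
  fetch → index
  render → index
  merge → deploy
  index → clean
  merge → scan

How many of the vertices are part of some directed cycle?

A vertex is on a directed cycle iff it belongs to a strongly connected component of size ≥ 2 (or has a self-loop).
The vertices on cycles are {pack, sign, clean, fetch, index, merge, deploy, render} — 8 in total.

8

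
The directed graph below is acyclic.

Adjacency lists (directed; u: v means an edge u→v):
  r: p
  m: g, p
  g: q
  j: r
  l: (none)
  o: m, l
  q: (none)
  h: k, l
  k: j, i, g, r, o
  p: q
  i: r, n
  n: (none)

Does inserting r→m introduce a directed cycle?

Adding r→m creates a cycle iff m can already reach r.
Explore from m: no path reaches r. The graph stays acyclic.

No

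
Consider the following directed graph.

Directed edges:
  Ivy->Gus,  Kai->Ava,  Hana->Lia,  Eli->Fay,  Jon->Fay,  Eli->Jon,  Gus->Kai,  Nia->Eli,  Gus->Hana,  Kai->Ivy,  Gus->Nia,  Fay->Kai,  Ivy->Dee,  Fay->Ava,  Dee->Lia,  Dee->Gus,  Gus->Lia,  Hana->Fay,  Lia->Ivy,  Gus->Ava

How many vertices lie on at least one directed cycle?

10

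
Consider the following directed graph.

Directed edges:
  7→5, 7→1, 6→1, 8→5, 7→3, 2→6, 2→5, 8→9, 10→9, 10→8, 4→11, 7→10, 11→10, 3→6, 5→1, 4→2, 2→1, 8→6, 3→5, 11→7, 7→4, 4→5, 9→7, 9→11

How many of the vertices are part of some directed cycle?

6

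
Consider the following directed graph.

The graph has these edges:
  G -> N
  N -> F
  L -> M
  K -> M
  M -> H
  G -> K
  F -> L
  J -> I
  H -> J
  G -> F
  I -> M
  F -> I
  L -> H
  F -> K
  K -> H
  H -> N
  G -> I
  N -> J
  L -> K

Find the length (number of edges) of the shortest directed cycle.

For each vertex v, BFS finds the shortest path from v back to v.
The shortest such closed walk is N → F → K → H → N, length 4.

4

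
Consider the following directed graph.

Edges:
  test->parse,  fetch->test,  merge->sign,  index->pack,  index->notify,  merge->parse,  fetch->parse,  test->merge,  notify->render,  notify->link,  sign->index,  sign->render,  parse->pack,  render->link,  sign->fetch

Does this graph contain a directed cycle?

DFS with white/gray/black marking, starting from parse:
parse gray
  pack gray
  pack black
parse black
render gray
  link gray
  link black
render black
notify gray
  notify→link: link black — skip
  notify→render: render black — skip
notify black
fetch gray
  fetch→parse: parse black — skip
  test gray
    merge gray
      sign gray
        sign→fetch: fetch is gray → back edge
Back edge found, so a cycle exists: fetch → test → merge → sign → fetch.

Yes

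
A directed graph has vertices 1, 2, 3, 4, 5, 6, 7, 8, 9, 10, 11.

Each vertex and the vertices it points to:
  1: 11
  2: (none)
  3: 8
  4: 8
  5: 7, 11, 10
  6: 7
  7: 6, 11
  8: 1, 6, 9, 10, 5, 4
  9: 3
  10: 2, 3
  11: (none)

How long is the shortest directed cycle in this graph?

2

For each vertex v, BFS finds the shortest path from v back to v.
The shortest such closed walk is 8 → 4 → 8, length 2.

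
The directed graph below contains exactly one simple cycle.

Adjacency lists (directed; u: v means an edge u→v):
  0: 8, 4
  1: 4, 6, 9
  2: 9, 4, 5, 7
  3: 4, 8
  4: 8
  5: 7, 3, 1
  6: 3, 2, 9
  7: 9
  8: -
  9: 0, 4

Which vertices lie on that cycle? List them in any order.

DFS with gray/black marking from 6:
6 gray
  3 gray
    4 gray
      8 gray
      8 black
    4 black
    3→8: 8 black — skip
  3 black
  2 gray
    9 gray
      0 gray
        0→8: 8 black — skip
        0→4: 4 black — skip
      0 black
      9→4: 4 black — skip
    9 black
    2→4: 4 black — skip
    5 gray
      7 gray
        7→9: 9 black — skip
      7 black
      5→3: 3 black — skip
      1 gray
        1→4: 4 black — skip
        1→6: 6 is gray → back edge
Back edge closes the cycle 6 → 2 → 5 → 1 → 6; its vertices are {1, 2, 5, 6}.

1, 2, 5, 6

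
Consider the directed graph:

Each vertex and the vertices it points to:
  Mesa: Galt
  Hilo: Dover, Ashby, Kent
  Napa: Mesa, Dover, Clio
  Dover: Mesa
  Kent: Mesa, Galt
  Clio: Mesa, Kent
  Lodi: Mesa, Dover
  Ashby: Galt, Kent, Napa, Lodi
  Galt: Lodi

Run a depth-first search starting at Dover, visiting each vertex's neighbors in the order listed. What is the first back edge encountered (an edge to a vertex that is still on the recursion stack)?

DFS from Dover (visiting each vertex's neighbors in the order listed); mark gray on enter, black on exit:
Dover gray
  Mesa gray
    Galt gray
      Lodi gray
        Lodi→Mesa: Mesa is gray → back edge
First back edge: Lodi → Mesa.

Lodi→Mesa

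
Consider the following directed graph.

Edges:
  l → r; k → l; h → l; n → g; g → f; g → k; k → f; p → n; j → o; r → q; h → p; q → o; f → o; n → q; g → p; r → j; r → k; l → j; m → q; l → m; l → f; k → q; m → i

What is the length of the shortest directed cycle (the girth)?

3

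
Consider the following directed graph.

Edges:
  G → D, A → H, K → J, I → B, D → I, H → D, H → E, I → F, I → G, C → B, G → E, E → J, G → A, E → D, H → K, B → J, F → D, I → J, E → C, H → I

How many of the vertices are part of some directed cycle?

A vertex is on a directed cycle iff it belongs to a strongly connected component of size ≥ 2 (or has a self-loop).
The vertices on cycles are {A, D, E, F, G, H, I} — 7 in total.

7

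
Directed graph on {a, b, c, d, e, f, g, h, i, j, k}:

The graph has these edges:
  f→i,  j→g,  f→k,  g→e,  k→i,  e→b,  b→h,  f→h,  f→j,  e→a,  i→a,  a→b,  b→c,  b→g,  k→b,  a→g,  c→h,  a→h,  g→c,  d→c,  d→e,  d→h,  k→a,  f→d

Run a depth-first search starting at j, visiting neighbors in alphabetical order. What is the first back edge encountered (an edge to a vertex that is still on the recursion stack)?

b→g

DFS from j (visiting neighbors in alphabetical order); mark gray on enter, black on exit:
j gray
  g gray
    c gray
      h gray
      h black
    c black
    e gray
      a gray
        b gray
          b→c: c black — skip
          b→g: g is gray → back edge
First back edge: b → g.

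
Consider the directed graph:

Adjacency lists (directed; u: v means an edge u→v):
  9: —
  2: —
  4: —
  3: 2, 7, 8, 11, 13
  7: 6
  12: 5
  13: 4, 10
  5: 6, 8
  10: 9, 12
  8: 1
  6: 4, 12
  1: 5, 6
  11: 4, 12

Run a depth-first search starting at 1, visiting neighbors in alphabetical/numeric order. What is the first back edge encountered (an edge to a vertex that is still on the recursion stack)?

DFS from 1 (visiting neighbors in alphabetical/numeric order); mark gray on enter, black on exit:
1 gray
  5 gray
    6 gray
      4 gray
      4 black
      12 gray
        12→5: 5 is gray → back edge
First back edge: 12 → 5.

12->5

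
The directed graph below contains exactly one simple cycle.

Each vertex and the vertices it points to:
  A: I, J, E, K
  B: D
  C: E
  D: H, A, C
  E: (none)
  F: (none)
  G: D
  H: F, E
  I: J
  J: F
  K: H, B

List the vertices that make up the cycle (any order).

A, B, D, K

DFS with gray/black marking from D:
D gray
  H gray
    F gray
    F black
    E gray
    E black
  H black
  A gray
    I gray
      J gray
        J→F: F black — skip
      J black
    I black
    A→J: J black — skip
    A→E: E black — skip
    K gray
      K→H: H black — skip
      B gray
        B→D: D is gray → back edge
Back edge closes the cycle D → A → K → B → D; its vertices are {A, B, D, K}.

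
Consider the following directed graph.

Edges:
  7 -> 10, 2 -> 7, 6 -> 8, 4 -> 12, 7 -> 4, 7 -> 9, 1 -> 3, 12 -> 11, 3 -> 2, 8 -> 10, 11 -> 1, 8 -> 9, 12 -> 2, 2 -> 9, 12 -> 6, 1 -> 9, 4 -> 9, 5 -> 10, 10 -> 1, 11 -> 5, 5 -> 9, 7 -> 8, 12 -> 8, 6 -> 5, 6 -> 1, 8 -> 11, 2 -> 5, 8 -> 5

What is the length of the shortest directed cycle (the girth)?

4

For each vertex v, BFS finds the shortest path from v back to v.
The shortest such closed walk is 12 → 2 → 7 → 4 → 12, length 4.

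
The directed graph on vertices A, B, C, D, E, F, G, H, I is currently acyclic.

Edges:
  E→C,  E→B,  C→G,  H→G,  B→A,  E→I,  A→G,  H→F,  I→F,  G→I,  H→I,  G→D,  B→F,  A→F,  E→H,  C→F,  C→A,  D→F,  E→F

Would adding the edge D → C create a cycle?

Yes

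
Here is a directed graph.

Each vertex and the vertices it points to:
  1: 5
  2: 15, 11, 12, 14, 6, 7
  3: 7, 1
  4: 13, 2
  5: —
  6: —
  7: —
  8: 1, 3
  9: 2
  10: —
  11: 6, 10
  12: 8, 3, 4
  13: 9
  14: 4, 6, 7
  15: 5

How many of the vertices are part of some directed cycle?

6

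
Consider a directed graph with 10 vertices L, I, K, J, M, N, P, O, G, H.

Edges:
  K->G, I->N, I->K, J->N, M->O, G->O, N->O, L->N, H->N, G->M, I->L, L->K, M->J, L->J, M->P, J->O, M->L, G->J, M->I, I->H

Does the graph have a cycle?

Yes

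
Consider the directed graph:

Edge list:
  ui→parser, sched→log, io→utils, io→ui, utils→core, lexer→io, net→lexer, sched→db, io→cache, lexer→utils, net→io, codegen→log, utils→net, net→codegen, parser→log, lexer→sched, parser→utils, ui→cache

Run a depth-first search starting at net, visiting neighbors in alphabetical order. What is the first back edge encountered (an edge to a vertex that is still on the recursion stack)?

utils->net

DFS from net (visiting neighbors in alphabetical order); mark gray on enter, black on exit:
net gray
  codegen gray
    log gray
    log black
  codegen black
  io gray
    cache gray
    cache black
    ui gray
      ui→cache: cache black — skip
      parser gray
        parser→log: log black — skip
        utils gray
          core gray
          core black
          utils→net: net is gray → back edge
First back edge: utils → net.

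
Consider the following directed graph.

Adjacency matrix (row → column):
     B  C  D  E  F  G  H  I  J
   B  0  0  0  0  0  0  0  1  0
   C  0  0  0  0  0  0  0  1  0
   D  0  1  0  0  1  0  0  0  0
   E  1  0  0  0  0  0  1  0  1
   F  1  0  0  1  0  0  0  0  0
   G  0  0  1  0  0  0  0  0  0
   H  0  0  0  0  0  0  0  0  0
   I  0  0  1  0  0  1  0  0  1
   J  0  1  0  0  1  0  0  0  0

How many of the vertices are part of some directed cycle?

8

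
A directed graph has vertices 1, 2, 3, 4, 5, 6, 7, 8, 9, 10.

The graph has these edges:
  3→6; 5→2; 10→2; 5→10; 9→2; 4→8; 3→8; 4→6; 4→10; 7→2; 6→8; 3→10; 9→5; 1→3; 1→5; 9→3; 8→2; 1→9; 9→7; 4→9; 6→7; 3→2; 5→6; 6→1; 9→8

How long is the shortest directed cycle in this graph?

For each vertex v, BFS finds the shortest path from v back to v.
The shortest such closed walk is 6 → 1 → 5 → 6, length 3.

3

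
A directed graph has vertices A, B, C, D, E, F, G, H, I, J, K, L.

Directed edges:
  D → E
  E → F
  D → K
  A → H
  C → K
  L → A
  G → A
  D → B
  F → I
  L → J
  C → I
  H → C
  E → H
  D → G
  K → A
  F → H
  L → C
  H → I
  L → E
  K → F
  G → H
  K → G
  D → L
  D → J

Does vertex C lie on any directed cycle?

Yes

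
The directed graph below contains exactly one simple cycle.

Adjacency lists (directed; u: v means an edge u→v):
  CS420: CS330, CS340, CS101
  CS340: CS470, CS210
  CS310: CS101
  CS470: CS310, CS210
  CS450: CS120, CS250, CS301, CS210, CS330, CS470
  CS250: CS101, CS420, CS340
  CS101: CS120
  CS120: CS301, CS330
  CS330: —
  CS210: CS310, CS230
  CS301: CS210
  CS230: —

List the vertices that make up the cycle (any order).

DFS with gray/black marking from CS120:
CS120 gray
  CS301 gray
    CS210 gray
      CS310 gray
        CS101 gray
          CS101→CS120: CS120 is gray → back edge
Back edge closes the cycle CS120 → CS301 → CS210 → CS310 → CS101 → CS120; its vertices are {CS101, CS120, CS210, CS301, CS310}.

CS101, CS120, CS210, CS301, CS310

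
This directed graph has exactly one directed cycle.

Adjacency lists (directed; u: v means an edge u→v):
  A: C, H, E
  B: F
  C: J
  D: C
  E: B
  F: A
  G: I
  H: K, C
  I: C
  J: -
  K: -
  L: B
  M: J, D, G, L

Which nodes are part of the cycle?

DFS with gray/black marking from B:
B gray
  F gray
    A gray
      C gray
        J gray
        J black
      C black
      H gray
        K gray
        K black
        H→C: C black — skip
      H black
      E gray
        E→B: B is gray → back edge
Back edge closes the cycle B → F → A → E → B; its vertices are {A, B, E, F}.

A, B, E, F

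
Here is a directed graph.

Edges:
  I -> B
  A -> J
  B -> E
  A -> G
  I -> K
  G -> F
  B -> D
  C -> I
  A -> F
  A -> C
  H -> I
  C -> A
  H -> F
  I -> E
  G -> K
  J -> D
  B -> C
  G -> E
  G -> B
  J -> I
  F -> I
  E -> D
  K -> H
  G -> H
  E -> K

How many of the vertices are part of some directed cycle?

10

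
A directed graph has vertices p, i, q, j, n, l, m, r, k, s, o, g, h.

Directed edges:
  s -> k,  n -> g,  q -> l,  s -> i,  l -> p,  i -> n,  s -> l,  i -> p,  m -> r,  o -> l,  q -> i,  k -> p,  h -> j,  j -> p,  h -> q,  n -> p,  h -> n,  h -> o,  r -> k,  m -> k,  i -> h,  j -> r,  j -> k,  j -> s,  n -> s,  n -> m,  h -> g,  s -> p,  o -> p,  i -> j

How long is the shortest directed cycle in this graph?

3

For each vertex v, BFS finds the shortest path from v back to v.
The shortest such closed walk is h → q → i → h, length 3.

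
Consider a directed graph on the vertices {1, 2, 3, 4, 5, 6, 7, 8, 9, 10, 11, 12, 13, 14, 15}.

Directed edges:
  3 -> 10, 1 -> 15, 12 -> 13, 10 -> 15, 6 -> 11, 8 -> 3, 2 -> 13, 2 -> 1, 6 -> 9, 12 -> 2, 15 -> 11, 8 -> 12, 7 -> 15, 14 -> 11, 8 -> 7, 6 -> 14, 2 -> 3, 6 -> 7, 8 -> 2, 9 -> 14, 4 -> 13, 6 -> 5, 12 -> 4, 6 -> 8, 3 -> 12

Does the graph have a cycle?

DFS with white/gray/black marking, starting from 7:
7 gray
  15 gray
    11 gray
    11 black
  15 black
7 black
1 gray
  1→15: 15 black — skip
1 black
2 gray
  3 gray
    10 gray
      10→15: 15 black — skip
    10 black
    12 gray
      12→2: 2 is gray → back edge
Back edge found, so a cycle exists: 2 → 3 → 12 → 2.

Yes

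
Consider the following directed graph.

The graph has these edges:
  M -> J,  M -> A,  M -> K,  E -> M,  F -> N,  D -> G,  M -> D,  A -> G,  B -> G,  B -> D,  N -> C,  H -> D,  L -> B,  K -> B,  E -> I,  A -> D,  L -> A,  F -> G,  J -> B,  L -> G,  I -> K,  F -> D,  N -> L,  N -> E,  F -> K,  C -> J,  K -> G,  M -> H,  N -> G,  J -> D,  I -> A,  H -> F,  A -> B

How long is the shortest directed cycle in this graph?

5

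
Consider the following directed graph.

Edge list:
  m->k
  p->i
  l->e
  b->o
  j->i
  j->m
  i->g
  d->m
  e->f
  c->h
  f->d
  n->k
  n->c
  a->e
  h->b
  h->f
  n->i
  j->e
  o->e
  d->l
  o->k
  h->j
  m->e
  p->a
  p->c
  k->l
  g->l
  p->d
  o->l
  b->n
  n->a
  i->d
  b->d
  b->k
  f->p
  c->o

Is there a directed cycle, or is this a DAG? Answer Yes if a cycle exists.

Yes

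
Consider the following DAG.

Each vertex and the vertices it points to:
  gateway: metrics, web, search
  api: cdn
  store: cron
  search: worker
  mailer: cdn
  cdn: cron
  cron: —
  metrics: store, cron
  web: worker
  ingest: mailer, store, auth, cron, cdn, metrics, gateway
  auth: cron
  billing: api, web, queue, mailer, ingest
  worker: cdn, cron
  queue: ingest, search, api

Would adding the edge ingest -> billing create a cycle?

Adding ingest→billing creates a cycle iff billing can already reach ingest.
Path from billing: billing → ingest.
So billing → … → ingest → billing is a cycle.

Yes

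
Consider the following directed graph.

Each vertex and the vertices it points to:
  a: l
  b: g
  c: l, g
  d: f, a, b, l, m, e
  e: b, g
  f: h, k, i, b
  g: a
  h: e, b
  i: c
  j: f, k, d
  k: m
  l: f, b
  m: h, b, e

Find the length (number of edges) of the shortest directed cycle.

4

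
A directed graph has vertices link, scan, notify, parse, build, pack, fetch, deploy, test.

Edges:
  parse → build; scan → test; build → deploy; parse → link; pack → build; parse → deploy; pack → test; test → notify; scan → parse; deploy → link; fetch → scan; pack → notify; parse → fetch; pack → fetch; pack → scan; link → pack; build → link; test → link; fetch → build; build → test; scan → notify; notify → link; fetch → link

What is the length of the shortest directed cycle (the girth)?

For each vertex v, BFS finds the shortest path from v back to v.
The shortest such closed walk is pack → notify → link → pack, length 3.

3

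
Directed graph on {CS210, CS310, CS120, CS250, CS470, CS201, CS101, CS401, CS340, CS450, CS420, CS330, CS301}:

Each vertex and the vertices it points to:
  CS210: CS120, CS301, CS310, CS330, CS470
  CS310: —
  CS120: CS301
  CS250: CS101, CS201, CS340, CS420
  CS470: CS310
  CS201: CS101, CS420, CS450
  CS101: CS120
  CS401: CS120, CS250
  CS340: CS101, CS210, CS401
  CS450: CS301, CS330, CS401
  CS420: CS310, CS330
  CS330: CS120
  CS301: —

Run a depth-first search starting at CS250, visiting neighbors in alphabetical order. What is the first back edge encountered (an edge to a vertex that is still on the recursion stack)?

CS401→CS250

DFS from CS250 (visiting neighbors in alphabetical order); mark gray on enter, black on exit:
CS250 gray
  CS101 gray
    CS120 gray
      CS301 gray
      CS301 black
    CS120 black
  CS101 black
  CS201 gray
    CS201→CS101: CS101 black — skip
    CS420 gray
      CS310 gray
      CS310 black
      CS330 gray
        CS330→CS120: CS120 black — skip
      CS330 black
    CS420 black
    CS450 gray
      CS450→CS301: CS301 black — skip
      CS450→CS330: CS330 black — skip
      CS401 gray
        CS401→CS120: CS120 black — skip
        CS401→CS250: CS250 is gray → back edge
First back edge: CS401 → CS250.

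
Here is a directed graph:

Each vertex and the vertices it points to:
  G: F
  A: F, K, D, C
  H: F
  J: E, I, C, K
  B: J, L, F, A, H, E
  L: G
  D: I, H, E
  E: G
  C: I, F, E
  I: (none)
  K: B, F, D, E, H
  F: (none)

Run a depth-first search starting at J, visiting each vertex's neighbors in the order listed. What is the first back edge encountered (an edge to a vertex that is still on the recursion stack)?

DFS from J (visiting each vertex's neighbors in the order listed); mark gray on enter, black on exit:
J gray
  E gray
    G gray
      F gray
      F black
    G black
  E black
  I gray
  I black
  C gray
    C→I: I black — skip
    C→F: F black — skip
    C→E: E black — skip
  C black
  K gray
    B gray
      B→J: J is gray → back edge
First back edge: B → J.

B→J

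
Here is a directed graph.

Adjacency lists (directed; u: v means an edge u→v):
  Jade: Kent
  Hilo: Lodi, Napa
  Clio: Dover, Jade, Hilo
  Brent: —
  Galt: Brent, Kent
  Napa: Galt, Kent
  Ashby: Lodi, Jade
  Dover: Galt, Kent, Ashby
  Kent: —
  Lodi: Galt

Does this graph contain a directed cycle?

No

DFS with white/gray/black marking, starting from Jade:
Jade gray
  Kent gray
  Kent black
Jade black
Hilo gray
  Lodi gray
    Galt gray
      Brent gray
      Brent black
      Galt→Kent: Kent black — skip
    Galt black
  Lodi black
  Napa gray
    Napa→Galt: Galt black — skip
    Napa→Kent: Kent black — skip
  Napa black
Hilo black
Clio gray
  Dover gray
    Dover→Galt: Galt black — skip
    Dover→Kent: Kent black — skip
    Ashby gray
      Ashby→Lodi: Lodi black — skip
      Ashby→Jade: Jade black — skip
    Ashby black
  Dover black
  Clio→Jade: Jade black — skip
  Clio→Hilo: Hilo black — skip
Clio black
Every edge goes to a white or black vertex — no back edge, so the graph is acyclic.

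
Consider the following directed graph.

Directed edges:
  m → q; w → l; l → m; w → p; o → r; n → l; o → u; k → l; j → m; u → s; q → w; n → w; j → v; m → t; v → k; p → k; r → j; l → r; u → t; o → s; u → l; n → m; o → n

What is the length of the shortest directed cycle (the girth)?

4

For each vertex v, BFS finds the shortest path from v back to v.
The shortest such closed walk is m → q → w → l → m, length 4.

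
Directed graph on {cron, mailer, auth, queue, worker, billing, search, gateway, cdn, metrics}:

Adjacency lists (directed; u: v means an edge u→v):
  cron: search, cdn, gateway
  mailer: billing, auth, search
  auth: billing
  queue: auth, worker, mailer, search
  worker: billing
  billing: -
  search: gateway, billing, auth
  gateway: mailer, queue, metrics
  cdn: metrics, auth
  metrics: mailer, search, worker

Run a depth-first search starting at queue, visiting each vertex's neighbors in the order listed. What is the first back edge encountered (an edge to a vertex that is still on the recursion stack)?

gateway->mailer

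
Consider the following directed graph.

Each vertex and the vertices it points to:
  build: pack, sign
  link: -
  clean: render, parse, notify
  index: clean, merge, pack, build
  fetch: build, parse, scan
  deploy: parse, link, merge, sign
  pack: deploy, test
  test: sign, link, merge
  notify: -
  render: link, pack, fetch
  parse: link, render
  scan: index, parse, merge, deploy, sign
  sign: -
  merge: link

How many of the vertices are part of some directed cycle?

A vertex is on a directed cycle iff it belongs to a strongly connected component of size ≥ 2 (or has a self-loop).
The vertices on cycles are {pack, scan, build, clean, fetch, index, parse, deploy, render} — 9 in total.

9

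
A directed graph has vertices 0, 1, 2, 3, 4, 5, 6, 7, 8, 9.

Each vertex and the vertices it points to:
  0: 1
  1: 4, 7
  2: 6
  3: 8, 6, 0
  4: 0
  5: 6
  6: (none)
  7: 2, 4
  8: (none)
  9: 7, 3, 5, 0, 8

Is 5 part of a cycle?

5 lies on a cycle iff there is a path from 5 back to itself.
Exploring from 5, it never reaches itself; equivalently, its strongly connected component is a singleton.

No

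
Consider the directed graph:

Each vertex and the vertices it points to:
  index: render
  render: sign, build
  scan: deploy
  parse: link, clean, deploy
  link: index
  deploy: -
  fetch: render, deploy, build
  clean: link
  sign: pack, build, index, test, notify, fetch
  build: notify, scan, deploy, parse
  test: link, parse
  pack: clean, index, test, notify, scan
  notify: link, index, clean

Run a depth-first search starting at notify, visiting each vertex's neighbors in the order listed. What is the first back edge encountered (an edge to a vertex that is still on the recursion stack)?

DFS from notify (visiting each vertex's neighbors in the order listed); mark gray on enter, black on exit:
notify gray
  link gray
    index gray
      render gray
        sign gray
          pack gray
            clean gray
              clean→link: link is gray → back edge
First back edge: clean → link.

clean→link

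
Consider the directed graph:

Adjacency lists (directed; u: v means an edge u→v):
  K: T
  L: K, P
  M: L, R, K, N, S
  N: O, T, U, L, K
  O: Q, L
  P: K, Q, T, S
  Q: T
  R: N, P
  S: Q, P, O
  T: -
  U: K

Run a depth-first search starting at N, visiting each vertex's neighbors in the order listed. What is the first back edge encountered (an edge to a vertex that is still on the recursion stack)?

S->P

DFS from N (visiting each vertex's neighbors in the order listed); mark gray on enter, black on exit:
N gray
  O gray
    Q gray
      T gray
      T black
    Q black
    L gray
      K gray
        K→T: T black — skip
      K black
      P gray
        P→K: K black — skip
        P→Q: Q black — skip
        P→T: T black — skip
        S gray
          S→Q: Q black — skip
          S→P: P is gray → back edge
First back edge: S → P.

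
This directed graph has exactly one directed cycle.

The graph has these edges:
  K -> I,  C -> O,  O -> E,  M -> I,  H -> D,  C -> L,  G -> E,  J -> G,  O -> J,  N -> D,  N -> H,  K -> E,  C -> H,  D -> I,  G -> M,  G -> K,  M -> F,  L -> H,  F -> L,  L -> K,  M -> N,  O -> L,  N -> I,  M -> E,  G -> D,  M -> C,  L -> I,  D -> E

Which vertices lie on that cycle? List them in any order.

C, G, J, M, O

DFS with gray/black marking from M:
M gray
  F gray
    L gray
      I gray
      I black
      K gray
        E gray
        E black
        K→I: I black — skip
      K black
      H gray
        D gray
          D→I: I black — skip
          D→E: E black — skip
        D black
      H black
    L black
  F black
  M→I: I black — skip
  N gray
    N→H: H black — skip
    N→I: I black — skip
    N→D: D black — skip
  N black
  M→E: E black — skip
  C gray
    C→H: H black — skip
    O gray
      J gray
        G gray
          G→E: E black — skip
          G→K: K black — skip
          G→M: M is gray → back edge
Back edge closes the cycle M → C → O → J → G → M; its vertices are {C, G, J, M, O}.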